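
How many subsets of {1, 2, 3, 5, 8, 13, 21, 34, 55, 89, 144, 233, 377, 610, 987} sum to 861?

17

Each representation comes from the Zeckendorf form by replacing some F_k with F_{k−1} + F_{k−2} where possible.
861 = 610+233+13+5 = 610+233+13+3+2 = 610+144+89+13+5 = 610+233+8+5+3+2 = … (13 more), for 17 in all.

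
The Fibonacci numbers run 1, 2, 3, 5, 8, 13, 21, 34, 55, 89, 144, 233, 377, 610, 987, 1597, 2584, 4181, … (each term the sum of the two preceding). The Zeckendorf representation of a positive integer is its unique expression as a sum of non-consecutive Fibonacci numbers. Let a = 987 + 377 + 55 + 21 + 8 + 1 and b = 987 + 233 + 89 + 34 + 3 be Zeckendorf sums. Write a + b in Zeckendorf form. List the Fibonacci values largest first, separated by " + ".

2584 + 144 + 55 + 8 + 3 + 1

The two numbers are 1449 and 1346, so their sum is 2795.
Repeatedly subtract the largest Fibonacci number that fits:
subtract 2584 from 2795: 211 remains
subtract 144 from 211: 67 remains
subtract 55 from 67: 12 remains
subtract 8 from 12: 4 remains
subtract 3 from 4: 1 remains
subtract 1 from 1: 0 remains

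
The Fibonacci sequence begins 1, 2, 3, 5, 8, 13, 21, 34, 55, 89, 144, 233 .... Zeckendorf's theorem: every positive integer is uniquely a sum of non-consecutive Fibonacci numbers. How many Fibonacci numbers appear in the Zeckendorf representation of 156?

Greedy algorithm:
156: greatest Fibonacci not exceeding it is 144, leaving 12
12: greatest Fibonacci not exceeding it is 8, leaving 4
4: greatest Fibonacci not exceeding it is 3, leaving 1
1: greatest Fibonacci not exceeding it is 1, leaving 0
156 = 144 + 8 + 3 + 1, which has 4 terms.

4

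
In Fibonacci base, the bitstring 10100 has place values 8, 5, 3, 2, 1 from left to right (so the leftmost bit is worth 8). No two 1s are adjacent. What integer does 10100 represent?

11

Summing the place values of the 1 bits: 8 + 3 = 11.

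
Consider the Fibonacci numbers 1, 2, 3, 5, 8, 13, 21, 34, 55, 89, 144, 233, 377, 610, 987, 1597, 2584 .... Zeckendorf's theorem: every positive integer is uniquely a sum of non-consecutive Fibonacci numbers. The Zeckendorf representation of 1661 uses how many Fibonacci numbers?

4

largest Fibonacci ≤ 1661 is 1597; 1661 − 1597 = 64
largest Fibonacci ≤ 64 is 55; 64 − 55 = 9
largest Fibonacci ≤ 9 is 8; 9 − 8 = 1
largest Fibonacci ≤ 1 is 1; 1 − 1 = 0
1661 = 1597 + 55 + 8 + 1, which has 4 terms.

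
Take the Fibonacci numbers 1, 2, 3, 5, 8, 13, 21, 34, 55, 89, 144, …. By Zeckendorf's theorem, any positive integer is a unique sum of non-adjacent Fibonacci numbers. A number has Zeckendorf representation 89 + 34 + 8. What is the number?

131

89 + 34 + 8 = 131.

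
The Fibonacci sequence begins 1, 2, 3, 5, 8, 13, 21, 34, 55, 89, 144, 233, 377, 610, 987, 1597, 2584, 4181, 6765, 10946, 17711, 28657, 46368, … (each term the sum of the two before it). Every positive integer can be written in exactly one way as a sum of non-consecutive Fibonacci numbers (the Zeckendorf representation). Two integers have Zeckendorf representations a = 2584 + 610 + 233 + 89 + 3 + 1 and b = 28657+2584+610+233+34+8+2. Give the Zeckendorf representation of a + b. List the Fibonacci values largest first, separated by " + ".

The two numbers are 3520 and 32128, so their sum is 35648.
Greedily peel off the largest Fibonacci term at each step:
take 28657 (≤ 35648); 35648 − 28657 = 6991
take 6765 (≤ 6991); 6991 − 6765 = 226
take 144 (≤ 226); 226 − 144 = 82
take 55 (≤ 82); 82 − 55 = 27
take 21 (≤ 27); 27 − 21 = 6
take 5 (≤ 6); 6 − 5 = 1
take 1 (≤ 1); 1 − 1 = 0

28657 + 6765 + 144 + 55 + 21 + 5 + 1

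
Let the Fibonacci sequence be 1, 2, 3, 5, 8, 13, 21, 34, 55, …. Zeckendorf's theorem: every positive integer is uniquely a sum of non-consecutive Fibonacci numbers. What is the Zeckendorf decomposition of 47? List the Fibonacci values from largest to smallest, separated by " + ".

47: greatest Fibonacci not exceeding it is 34, leaving 13
13: greatest Fibonacci not exceeding it is 13, leaving 0
So 47 = 34 + 13, with no two terms consecutive in the sequence.

34 + 13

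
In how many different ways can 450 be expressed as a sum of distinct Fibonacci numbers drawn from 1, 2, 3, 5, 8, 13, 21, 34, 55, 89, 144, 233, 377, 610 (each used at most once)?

15

Starting from the Zeckendorf form and repeatedly splitting a term F_k into F_{k−1} + F_{k−2} (when neither is already used) reaches every representation.
450 = 377+55+13+5 = 377+55+13+3+2 = 377+34+21+13+5 = 233+144+55+13+5 = … (11 more), for 15 in all.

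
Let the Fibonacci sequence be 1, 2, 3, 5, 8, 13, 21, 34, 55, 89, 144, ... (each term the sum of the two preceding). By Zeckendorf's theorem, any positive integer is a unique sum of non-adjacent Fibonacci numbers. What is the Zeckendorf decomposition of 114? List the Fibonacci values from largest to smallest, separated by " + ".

89 ≤ 114 < 144, so take 89; remainder 25
21 ≤ 25 < 34, so take 21; remainder 4
3 ≤ 4 < 5, so take 3; remainder 1
1 ≤ 1 < 2, so take 1; remainder 0
So 114 = 89 + 21 + 3 + 1, with no two terms consecutive in the sequence.

89 + 21 + 3 + 1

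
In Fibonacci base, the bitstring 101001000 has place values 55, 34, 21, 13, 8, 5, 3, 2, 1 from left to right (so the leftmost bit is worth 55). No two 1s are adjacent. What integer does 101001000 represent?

Summing the place values of the 1 bits: 55 + 21 + 5 = 81.

81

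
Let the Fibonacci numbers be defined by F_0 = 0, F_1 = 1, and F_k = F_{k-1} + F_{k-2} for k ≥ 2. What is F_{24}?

Iterating the recurrence up to F_{18} = 2584 and F_{17} = 1597:
F_{19} = F_{18} + F_{17} = 2584 + 1597 = 4181
F_{20} = F_{19} + F_{18} = 4181 + 2584 = 6765
F_{21} = F_{20} + F_{19} = 6765 + 4181 = 10946
F_{22} = F_{21} + F_{20} = 10946 + 6765 = 17711
F_{23} = F_{22} + F_{21} = 17711 + 10946 = 28657
F_{24} = F_{23} + F_{22} = 28657 + 17711 = 46368

46368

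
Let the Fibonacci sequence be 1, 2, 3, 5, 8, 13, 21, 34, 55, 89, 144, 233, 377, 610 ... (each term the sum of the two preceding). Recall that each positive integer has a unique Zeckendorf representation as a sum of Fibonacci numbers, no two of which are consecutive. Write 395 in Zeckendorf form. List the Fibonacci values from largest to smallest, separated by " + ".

377 + 13 + 5

Greedily peel off the largest Fibonacci term at each step:
take 377 (≤ 395); 395 − 377 = 18
take 13 (≤ 18); 18 − 13 = 5
take 5 (≤ 5); 5 − 5 = 0
So 395 = 377 + 13 + 5, with no two terms consecutive in the sequence.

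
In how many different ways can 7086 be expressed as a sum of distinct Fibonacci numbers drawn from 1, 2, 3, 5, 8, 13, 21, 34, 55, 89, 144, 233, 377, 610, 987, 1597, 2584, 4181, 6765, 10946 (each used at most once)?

Each representation comes from the Zeckendorf form by replacing some F_k with F_{k−1} + F_{k−2} where possible.
7086 = 6765+233+55+21+8+3+1 = 6765+144+89+55+21+8+3+1 = 4181+2584+233+55+21+8+3+1 = 4181+2584+144+89+55+21+8+3+1 = 4181+1597+987+233+55+21+8+3+1 = … (3 more), for 8 in all.

8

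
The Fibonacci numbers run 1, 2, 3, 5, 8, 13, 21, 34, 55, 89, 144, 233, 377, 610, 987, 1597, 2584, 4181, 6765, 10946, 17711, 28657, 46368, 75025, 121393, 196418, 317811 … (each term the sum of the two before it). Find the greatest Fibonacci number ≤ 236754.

196418

196418 ≤ 236754 < 317811, so the largest Fibonacci number not exceeding 236754 is 196418.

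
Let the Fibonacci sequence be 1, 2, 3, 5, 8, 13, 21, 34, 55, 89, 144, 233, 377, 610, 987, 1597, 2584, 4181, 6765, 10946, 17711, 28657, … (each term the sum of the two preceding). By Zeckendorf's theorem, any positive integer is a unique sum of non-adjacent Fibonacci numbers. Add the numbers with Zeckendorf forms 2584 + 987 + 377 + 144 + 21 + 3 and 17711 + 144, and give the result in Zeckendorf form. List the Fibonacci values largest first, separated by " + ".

The two numbers are 4116 and 17855, so their sum is 21971.
Greedy algorithm:
subtract 17711 from 21971: 4260 remains
subtract 4181 from 4260: 79 remains
subtract 55 from 79: 24 remains
subtract 21 from 24: 3 remains
subtract 3 from 3: 0 remains

17711 + 4181 + 55 + 21 + 3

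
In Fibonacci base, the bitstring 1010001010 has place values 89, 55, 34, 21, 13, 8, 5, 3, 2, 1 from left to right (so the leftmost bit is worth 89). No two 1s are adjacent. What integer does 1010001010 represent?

130

Summing the place values of the 1 bits: 89 + 34 + 5 + 2 = 130.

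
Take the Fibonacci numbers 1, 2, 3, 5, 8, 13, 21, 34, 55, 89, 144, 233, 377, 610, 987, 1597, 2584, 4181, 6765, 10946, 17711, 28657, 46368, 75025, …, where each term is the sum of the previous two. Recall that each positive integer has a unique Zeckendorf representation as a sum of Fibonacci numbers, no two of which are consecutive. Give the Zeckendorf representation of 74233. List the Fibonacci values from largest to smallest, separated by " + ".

46368 + 17711 + 6765 + 2584 + 610 + 144 + 34 + 13 + 3 + 1

Greedily peel off the largest Fibonacci term at each step:
46368 ≤ 74233 < 75025, so take 46368; remainder 27865
17711 ≤ 27865 < 28657, so take 17711; remainder 10154
6765 ≤ 10154 < 10946, so take 6765; remainder 3389
2584 ≤ 3389 < 4181, so take 2584; remainder 805
610 ≤ 805 < 987, so take 610; remainder 195
144 ≤ 195 < 233, so take 144; remainder 51
34 ≤ 51 < 55, so take 34; remainder 17
13 ≤ 17 < 21, so take 13; remainder 4
3 ≤ 4 < 5, so take 3; remainder 1
1 ≤ 1 < 2, so take 1; remainder 0
So 74233 = 46368 + 17711 + 6765 + 2584 + 610 + 144 + 34 + 13 + 3 + 1, with no two terms consecutive in the sequence.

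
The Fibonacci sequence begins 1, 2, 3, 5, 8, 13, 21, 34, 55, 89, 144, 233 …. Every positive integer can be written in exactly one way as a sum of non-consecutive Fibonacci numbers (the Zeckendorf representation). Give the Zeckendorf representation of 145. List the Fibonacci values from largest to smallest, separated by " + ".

Greedily peel off the largest Fibonacci term at each step:
largest Fibonacci ≤ 145 is 144; 145 − 144 = 1
largest Fibonacci ≤ 1 is 1; 1 − 1 = 0
So 145 = 144 + 1, with no two terms consecutive in the sequence.

144 + 1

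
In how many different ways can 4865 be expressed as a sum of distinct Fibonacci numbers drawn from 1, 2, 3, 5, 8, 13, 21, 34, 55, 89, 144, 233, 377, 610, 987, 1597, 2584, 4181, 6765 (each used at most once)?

48

Starting from the Zeckendorf form and repeatedly splitting a term F_k into F_{k−1} + F_{k−2} (when neither is already used) reaches every representation.
4865 = 4181+610+55+13+5+1 = 4181+610+55+13+3+2+1 = 4181+610+34+21+13+5+1 = 4181+377+233+55+13+5+1 = … (44 more), for 48 in all.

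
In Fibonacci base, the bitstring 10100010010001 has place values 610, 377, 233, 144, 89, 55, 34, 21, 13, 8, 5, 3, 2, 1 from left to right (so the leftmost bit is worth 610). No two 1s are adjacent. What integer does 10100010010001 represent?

Summing the place values of the 1 bits: 610 + 233 + 34 + 8 + 1 = 886.

886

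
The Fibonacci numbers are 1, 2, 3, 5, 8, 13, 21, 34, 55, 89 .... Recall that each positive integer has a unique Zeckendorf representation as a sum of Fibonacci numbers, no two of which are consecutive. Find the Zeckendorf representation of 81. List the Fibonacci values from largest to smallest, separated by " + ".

55 + 21 + 5

Repeatedly subtract the largest Fibonacci number that fits:
81: greatest Fibonacci not exceeding it is 55, leaving 26
26: greatest Fibonacci not exceeding it is 21, leaving 5
5: greatest Fibonacci not exceeding it is 5, leaving 0
So 81 = 55 + 21 + 5, with no two terms consecutive in the sequence.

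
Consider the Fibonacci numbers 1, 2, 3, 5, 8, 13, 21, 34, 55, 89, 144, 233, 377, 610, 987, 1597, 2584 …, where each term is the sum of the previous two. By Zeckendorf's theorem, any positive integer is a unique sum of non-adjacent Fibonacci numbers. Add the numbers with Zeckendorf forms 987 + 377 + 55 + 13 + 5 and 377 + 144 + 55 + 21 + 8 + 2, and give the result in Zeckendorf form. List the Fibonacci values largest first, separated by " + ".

1597 + 377 + 55 + 13 + 2

The two numbers are 1437 and 607, so their sum is 2044.
subtract 1597 from 2044: 447 remains
subtract 377 from 447: 70 remains
subtract 55 from 70: 15 remains
subtract 13 from 15: 2 remains
subtract 2 from 2: 0 remains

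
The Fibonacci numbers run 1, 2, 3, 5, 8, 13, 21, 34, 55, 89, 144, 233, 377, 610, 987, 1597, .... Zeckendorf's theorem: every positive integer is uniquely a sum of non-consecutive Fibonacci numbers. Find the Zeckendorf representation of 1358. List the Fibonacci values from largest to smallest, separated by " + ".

987 + 233 + 89 + 34 + 13 + 2

subtract 987 from 1358: 371 remains
subtract 233 from 371: 138 remains
subtract 89 from 138: 49 remains
subtract 34 from 49: 15 remains
subtract 13 from 15: 2 remains
subtract 2 from 2: 0 remains
So 1358 = 987 + 233 + 89 + 34 + 13 + 2, with no two terms consecutive in the sequence.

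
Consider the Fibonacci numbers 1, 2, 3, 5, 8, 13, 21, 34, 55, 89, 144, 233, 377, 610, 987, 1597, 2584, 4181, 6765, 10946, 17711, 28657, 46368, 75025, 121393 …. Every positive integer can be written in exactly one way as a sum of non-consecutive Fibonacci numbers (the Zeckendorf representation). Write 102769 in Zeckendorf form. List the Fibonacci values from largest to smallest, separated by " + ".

75025 + 17711 + 6765 + 2584 + 610 + 55 + 13 + 5 + 1

102769 − 75025 = 27744
27744 − 17711 = 10033
10033 − 6765 = 3268
3268 − 2584 = 684
684 − 610 = 74
74 − 55 = 19
19 − 13 = 6
6 − 5 = 1
1 − 1 = 0
So 102769 = 75025 + 17711 + 6765 + 2584 + 610 + 55 + 13 + 5 + 1, with no two terms consecutive in the sequence.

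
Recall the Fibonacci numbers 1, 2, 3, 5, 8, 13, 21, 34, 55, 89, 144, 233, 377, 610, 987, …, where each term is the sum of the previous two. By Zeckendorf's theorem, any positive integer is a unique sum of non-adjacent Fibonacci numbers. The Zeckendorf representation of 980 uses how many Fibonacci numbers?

Repeatedly subtract the largest Fibonacci number that fits:
980: greatest Fibonacci not exceeding it is 610, leaving 370
370: greatest Fibonacci not exceeding it is 233, leaving 137
137: greatest Fibonacci not exceeding it is 89, leaving 48
48: greatest Fibonacci not exceeding it is 34, leaving 14
14: greatest Fibonacci not exceeding it is 13, leaving 1
1: greatest Fibonacci not exceeding it is 1, leaving 0
980 = 610 + 233 + 89 + 34 + 13 + 1, which has 6 terms.

6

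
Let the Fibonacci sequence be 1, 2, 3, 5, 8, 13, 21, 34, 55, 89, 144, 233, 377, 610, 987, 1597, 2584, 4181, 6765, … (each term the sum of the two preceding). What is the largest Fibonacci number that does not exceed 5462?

4181

4181 ≤ 5462 < 6765, so the largest Fibonacci number not exceeding 5462 is 4181.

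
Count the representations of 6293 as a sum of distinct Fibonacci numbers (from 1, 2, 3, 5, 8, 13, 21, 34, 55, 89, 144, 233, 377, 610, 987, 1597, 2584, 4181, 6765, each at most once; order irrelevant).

6293 = 4181+1597+377+89+34+13+2 = 4181+1597+377+89+34+8+5+2 = 4181+1597+233+144+89+34+13+2 = 4181+987+610+377+89+34+13+2 = 4181+1597+377+89+21+13+8+5+2 = … (19 more), for 24 in all.

24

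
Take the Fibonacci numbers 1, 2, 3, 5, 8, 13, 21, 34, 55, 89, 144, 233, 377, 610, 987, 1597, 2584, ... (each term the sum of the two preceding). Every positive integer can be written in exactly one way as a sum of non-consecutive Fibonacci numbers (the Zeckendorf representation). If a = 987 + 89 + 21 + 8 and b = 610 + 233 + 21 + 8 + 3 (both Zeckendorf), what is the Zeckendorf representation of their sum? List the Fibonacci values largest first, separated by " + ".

1597 + 377 + 5 + 1

The two numbers are 1105 and 875, so their sum is 1980.
Greedily peel off the largest Fibonacci term at each step:
largest Fibonacci ≤ 1980 is 1597; 1980 − 1597 = 383
largest Fibonacci ≤ 383 is 377; 383 − 377 = 6
largest Fibonacci ≤ 6 is 5; 6 − 5 = 1
largest Fibonacci ≤ 1 is 1; 1 − 1 = 0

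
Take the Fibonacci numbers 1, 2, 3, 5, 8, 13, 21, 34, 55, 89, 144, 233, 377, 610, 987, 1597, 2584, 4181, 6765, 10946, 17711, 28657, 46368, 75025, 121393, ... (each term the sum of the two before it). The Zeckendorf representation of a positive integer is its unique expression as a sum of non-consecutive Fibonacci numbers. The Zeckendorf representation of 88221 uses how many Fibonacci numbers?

Greedily peel off the largest Fibonacci term at each step:
subtract 75025 from 88221: 13196 remains
subtract 10946 from 13196: 2250 remains
subtract 1597 from 2250: 653 remains
subtract 610 from 653: 43 remains
subtract 34 from 43: 9 remains
subtract 8 from 9: 1 remains
subtract 1 from 1: 0 remains
88221 = 75025 + 10946 + 1597 + 610 + 34 + 8 + 1, which has 7 terms.

7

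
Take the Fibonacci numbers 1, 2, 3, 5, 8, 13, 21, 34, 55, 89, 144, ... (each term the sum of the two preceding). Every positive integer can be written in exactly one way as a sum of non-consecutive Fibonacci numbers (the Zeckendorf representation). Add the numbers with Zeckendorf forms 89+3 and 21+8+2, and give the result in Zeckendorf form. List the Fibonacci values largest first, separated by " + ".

89 + 34

The two numbers are 92 and 31, so their sum is 123.
Greedy algorithm:
123: greatest Fibonacci not exceeding it is 89, leaving 34
34: greatest Fibonacci not exceeding it is 34, leaving 0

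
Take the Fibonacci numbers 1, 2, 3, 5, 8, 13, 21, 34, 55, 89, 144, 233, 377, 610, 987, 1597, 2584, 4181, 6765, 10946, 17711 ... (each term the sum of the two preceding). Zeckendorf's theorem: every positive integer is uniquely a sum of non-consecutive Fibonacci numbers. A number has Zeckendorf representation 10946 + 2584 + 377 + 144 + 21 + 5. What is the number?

10946 + 2584 + 377 + 144 + 21 + 5 = 14077.

14077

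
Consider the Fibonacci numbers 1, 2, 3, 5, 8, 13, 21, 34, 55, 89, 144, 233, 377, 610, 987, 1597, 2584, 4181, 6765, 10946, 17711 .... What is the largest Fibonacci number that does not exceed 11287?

10946

10946 ≤ 11287 < 17711, so the largest Fibonacci number not exceeding 11287 is 10946.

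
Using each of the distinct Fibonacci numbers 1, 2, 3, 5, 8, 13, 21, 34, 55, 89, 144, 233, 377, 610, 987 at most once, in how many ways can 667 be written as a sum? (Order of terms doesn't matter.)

12

Each representation comes from the Zeckendorf form by replacing some F_k with F_{k−1} + F_{k−2} where possible.
667 = 610+55+2 = 610+34+21+2 = 377+233+55+2 = … (9 more), for 12 in all.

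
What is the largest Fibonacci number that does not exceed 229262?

196418

196418 ≤ 229262 < 317811, so the largest Fibonacci number not exceeding 229262 is 196418.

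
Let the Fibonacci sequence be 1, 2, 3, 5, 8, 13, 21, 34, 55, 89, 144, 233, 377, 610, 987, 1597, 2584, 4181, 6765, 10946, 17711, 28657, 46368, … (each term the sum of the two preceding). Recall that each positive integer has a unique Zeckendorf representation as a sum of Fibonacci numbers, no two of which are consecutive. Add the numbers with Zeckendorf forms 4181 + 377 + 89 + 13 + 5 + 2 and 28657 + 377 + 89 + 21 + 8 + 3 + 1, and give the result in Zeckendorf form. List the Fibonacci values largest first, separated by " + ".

The two numbers are 4667 and 29156, so their sum is 33823.
Greedy algorithm:
33823: greatest Fibonacci not exceeding it is 28657, leaving 5166
5166: greatest Fibonacci not exceeding it is 4181, leaving 985
985: greatest Fibonacci not exceeding it is 610, leaving 375
375: greatest Fibonacci not exceeding it is 233, leaving 142
142: greatest Fibonacci not exceeding it is 89, leaving 53
53: greatest Fibonacci not exceeding it is 34, leaving 19
19: greatest Fibonacci not exceeding it is 13, leaving 6
6: greatest Fibonacci not exceeding it is 5, leaving 1
1: greatest Fibonacci not exceeding it is 1, leaving 0

28657 + 4181 + 610 + 233 + 89 + 34 + 13 + 5 + 1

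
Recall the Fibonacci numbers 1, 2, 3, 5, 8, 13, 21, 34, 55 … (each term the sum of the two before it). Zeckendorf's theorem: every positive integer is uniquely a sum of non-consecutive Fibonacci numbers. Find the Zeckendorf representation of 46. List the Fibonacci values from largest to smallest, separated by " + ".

34 ≤ 46 < 55, so take 34; remainder 12
8 ≤ 12 < 13, so take 8; remainder 4
3 ≤ 4 < 5, so take 3; remainder 1
1 ≤ 1 < 2, so take 1; remainder 0
So 46 = 34 + 8 + 3 + 1, with no two terms consecutive in the sequence.

34 + 8 + 3 + 1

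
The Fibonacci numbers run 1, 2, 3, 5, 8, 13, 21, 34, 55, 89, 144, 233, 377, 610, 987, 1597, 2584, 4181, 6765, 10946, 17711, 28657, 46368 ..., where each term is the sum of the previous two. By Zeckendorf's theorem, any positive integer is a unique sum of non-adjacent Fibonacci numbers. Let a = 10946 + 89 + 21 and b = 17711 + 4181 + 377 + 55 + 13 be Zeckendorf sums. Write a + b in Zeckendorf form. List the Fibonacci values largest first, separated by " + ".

28657 + 4181 + 377 + 144 + 34

The two numbers are 11056 and 22337, so their sum is 33393.
take 28657 (≤ 33393); 33393 − 28657 = 4736
take 4181 (≤ 4736); 4736 − 4181 = 555
take 377 (≤ 555); 555 − 377 = 178
take 144 (≤ 178); 178 − 144 = 34
take 34 (≤ 34); 34 − 34 = 0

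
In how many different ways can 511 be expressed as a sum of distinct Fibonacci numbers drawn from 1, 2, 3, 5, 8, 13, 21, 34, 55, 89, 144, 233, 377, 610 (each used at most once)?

18

511 = 377+89+34+8+3 = 377+89+34+8+2+1 = 377+89+21+13+8+3 = 233+144+89+34+8+3 = 377+89+34+5+3+2+1 = … (13 more), for 18 in all.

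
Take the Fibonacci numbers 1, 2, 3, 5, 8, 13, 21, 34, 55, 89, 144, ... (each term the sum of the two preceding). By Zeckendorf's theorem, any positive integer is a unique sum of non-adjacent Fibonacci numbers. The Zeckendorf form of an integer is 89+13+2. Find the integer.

89+13+2 = 104.

104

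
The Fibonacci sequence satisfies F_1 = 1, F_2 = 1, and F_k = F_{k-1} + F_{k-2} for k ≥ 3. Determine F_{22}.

17711

Iterating the recurrence up to F_{17} = 1597 and F_{16} = 987:
F_{18} = F_{17} + F_{16} = 1597 + 987 = 2584
F_{19} = F_{18} + F_{17} = 2584 + 1597 = 4181
F_{20} = F_{19} + F_{18} = 4181 + 2584 = 6765
F_{21} = F_{20} + F_{19} = 6765 + 4181 = 10946
F_{22} = F_{21} + F_{20} = 10946 + 6765 = 17711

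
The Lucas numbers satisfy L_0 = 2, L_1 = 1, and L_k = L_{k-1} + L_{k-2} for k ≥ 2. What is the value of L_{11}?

Iterating the recurrence up to L_{7} = 29 and L_{6} = 18:
L_{8} = L_{7} + L_{6} = 29 + 18 = 47
L_{9} = L_{8} + L_{7} = 47 + 29 = 76
L_{10} = L_{9} + L_{8} = 76 + 47 = 123
L_{11} = L_{10} + L_{9} = 123 + 76 = 199

199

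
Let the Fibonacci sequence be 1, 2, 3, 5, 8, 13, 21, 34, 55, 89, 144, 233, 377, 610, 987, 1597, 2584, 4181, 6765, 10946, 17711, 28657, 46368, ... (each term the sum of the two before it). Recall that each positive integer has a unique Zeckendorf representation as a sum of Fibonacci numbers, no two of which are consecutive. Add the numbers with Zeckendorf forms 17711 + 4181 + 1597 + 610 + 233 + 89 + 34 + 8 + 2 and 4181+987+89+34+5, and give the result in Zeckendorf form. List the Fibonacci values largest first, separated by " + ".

28657 + 987 + 89 + 21 + 5 + 2

The two numbers are 24465 and 5296, so their sum is 29761.
29761 − 28657 = 1104
1104 − 987 = 117
117 − 89 = 28
28 − 21 = 7
7 − 5 = 2
2 − 2 = 0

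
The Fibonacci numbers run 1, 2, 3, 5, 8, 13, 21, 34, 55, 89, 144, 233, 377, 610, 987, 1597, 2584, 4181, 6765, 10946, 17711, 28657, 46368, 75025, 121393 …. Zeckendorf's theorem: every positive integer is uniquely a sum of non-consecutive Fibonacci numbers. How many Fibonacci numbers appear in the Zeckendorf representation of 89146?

8

89146 − 75025 = 14121
14121 − 10946 = 3175
3175 − 2584 = 591
591 − 377 = 214
214 − 144 = 70
70 − 55 = 15
15 − 13 = 2
2 − 2 = 0
89146 = 75025 + 10946 + 2584 + 377 + 144 + 55 + 13 + 2, which has 8 terms.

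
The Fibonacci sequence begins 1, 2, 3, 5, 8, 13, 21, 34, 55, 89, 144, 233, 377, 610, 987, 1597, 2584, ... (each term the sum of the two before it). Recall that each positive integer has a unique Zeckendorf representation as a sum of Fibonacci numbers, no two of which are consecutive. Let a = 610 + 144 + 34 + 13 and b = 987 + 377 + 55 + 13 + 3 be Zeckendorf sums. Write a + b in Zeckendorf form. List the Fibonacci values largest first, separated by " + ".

The two numbers are 801 and 1435, so their sum is 2236.
Greedy algorithm:
2236 − 1597 = 639
639 − 610 = 29
29 − 21 = 8
8 − 8 = 0

1597 + 610 + 21 + 8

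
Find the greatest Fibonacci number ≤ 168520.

121393

121393 ≤ 168520 < 196418, so the largest Fibonacci number not exceeding 168520 is 121393.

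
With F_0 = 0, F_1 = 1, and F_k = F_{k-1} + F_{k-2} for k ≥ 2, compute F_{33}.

Iterating the recurrence up to F_{28} = 317811 and F_{27} = 196418:
F_{29} = F_{28} + F_{27} = 317811 + 196418 = 514229
F_{30} = F_{29} + F_{28} = 514229 + 317811 = 832040
F_{31} = F_{30} + F_{29} = 832040 + 514229 = 1346269
F_{32} = F_{31} + F_{30} = 1346269 + 832040 = 2178309
F_{33} = F_{32} + F_{31} = 2178309 + 1346269 = 3524578

3524578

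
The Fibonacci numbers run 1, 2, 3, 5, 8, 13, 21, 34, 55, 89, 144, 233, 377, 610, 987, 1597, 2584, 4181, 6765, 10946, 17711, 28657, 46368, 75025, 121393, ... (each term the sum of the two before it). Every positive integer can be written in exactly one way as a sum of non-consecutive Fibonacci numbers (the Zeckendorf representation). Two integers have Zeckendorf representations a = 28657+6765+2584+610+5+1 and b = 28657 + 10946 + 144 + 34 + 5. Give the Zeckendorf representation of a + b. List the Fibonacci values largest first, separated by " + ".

75025 + 2584 + 610 + 144 + 34 + 8 + 3

The two numbers are 38622 and 39786, so their sum is 78408.
75025 ≤ 78408 < 121393, so take 75025; remainder 3383
2584 ≤ 3383 < 4181, so take 2584; remainder 799
610 ≤ 799 < 987, so take 610; remainder 189
144 ≤ 189 < 233, so take 144; remainder 45
34 ≤ 45 < 55, so take 34; remainder 11
8 ≤ 11 < 13, so take 8; remainder 3
3 ≤ 3 < 5, so take 3; remainder 0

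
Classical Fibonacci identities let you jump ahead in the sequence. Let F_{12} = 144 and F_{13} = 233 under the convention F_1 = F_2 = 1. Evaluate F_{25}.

By F_{2k+1} = F_k² + F_{k+1}²: F_{25} = 144² + 233² = 20736 + 54289 = 75025.

75025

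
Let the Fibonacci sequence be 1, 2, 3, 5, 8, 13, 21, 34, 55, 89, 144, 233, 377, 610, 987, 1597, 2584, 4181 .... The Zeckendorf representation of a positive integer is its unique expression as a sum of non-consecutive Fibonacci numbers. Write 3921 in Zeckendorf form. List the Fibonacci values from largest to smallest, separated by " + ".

2584 + 987 + 233 + 89 + 21 + 5 + 2

Greedily peel off the largest Fibonacci term at each step:
take 2584 (≤ 3921); 3921 − 2584 = 1337
take 987 (≤ 1337); 1337 − 987 = 350
take 233 (≤ 350); 350 − 233 = 117
take 89 (≤ 117); 117 − 89 = 28
take 21 (≤ 28); 28 − 21 = 7
take 5 (≤ 7); 7 − 5 = 2
take 2 (≤ 2); 2 − 2 = 0
So 3921 = 2584 + 987 + 233 + 89 + 21 + 5 + 2, with no two terms consecutive in the sequence.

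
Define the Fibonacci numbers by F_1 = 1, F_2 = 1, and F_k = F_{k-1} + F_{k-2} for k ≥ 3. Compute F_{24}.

Iterating the recurrence up to F_{20} = 6765 and F_{19} = 4181:
F_{21} = F_{20} + F_{19} = 6765 + 4181 = 10946
F_{22} = F_{21} + F_{20} = 10946 + 6765 = 17711
F_{23} = F_{22} + F_{21} = 17711 + 10946 = 28657
F_{24} = F_{23} + F_{22} = 28657 + 17711 = 46368

46368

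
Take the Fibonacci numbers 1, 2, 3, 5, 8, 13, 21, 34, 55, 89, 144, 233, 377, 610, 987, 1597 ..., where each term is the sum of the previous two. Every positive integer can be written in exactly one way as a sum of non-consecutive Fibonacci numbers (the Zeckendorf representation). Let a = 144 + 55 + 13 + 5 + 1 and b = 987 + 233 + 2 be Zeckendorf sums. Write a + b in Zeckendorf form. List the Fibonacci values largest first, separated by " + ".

The two numbers are 218 and 1222, so their sum is 1440.
Greedy algorithm:
1440 − 987 = 453
453 − 377 = 76
76 − 55 = 21
21 − 21 = 0

987 + 377 + 55 + 21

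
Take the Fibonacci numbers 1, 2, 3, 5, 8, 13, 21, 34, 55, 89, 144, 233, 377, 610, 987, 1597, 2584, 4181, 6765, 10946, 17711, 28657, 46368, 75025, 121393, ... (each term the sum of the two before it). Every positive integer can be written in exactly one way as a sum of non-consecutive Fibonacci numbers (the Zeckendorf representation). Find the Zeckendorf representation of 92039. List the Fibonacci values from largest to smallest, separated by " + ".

75025 + 10946 + 4181 + 1597 + 233 + 55 + 2

Repeatedly subtract the largest Fibonacci number that fits:
subtract 75025 from 92039: 17014 remains
subtract 10946 from 17014: 6068 remains
subtract 4181 from 6068: 1887 remains
subtract 1597 from 1887: 290 remains
subtract 233 from 290: 57 remains
subtract 55 from 57: 2 remains
subtract 2 from 2: 0 remains
So 92039 = 75025 + 10946 + 4181 + 1597 + 233 + 55 + 2, with no two terms consecutive in the sequence.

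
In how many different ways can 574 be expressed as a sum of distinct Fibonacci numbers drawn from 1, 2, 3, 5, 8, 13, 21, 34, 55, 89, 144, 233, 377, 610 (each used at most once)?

Starting from the Zeckendorf form and repeatedly splitting a term F_k into F_{k−1} + F_{k−2} (when neither is already used) reaches every representation.
574 = 377+144+34+13+5+1 = 377+144+34+13+3+2+1 = 377+89+55+34+13+5+1 = … (9 more), for 12 in all.

12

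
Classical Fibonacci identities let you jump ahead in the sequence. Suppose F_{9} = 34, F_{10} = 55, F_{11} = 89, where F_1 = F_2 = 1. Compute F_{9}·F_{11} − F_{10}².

34·89 − 55² = 3026 − 3025 = 1. (Cassini's identity: F_{k−1}F_{k+1} − F_k² = (−1)^k.)

1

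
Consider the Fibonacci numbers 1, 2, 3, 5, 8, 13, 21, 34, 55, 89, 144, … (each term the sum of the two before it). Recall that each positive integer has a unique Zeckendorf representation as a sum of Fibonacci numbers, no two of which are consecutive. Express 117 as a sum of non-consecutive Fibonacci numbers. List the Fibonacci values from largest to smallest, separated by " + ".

89 + 21 + 5 + 2

Repeatedly subtract the largest Fibonacci number that fits:
take 89 (≤ 117); 117 − 89 = 28
take 21 (≤ 28); 28 − 21 = 7
take 5 (≤ 7); 7 − 5 = 2
take 2 (≤ 2); 2 − 2 = 0
So 117 = 89 + 21 + 5 + 2, with no two terms consecutive in the sequence.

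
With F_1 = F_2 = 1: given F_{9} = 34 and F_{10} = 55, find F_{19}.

By F_{2k+1} = F_k² + F_{k+1}²: F_{19} = 34² + 55² = 1156 + 3025 = 4181.

4181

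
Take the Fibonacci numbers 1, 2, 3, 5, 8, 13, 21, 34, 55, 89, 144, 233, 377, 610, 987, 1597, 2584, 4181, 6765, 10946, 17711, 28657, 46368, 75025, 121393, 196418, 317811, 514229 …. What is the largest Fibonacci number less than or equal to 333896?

317811 ≤ 333896 < 514229, so the largest Fibonacci number not exceeding 333896 is 317811.

317811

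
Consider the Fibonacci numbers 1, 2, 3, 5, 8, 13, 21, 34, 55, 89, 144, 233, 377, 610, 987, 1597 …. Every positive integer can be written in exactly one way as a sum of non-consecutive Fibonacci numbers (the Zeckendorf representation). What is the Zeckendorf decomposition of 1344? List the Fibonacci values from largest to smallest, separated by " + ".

subtract 987 from 1344: 357 remains
subtract 233 from 357: 124 remains
subtract 89 from 124: 35 remains
subtract 34 from 35: 1 remains
subtract 1 from 1: 0 remains
So 1344 = 987 + 233 + 89 + 34 + 1, with no two terms consecutive in the sequence.

987 + 233 + 89 + 34 + 1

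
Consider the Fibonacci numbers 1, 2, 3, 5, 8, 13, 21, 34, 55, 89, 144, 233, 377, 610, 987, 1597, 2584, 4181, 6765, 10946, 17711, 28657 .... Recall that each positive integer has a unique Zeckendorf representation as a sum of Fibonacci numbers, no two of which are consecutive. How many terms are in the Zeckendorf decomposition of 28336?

7

17711 ≤ 28336 < 28657, so take 17711; remainder 10625
6765 ≤ 10625 < 10946, so take 6765; remainder 3860
2584 ≤ 3860 < 4181, so take 2584; remainder 1276
987 ≤ 1276 < 1597, so take 987; remainder 289
233 ≤ 289 < 377, so take 233; remainder 56
55 ≤ 56 < 89, so take 55; remainder 1
1 ≤ 1 < 2, so take 1; remainder 0
28336 = 17711 + 6765 + 2584 + 987 + 233 + 55 + 1, which has 7 terms.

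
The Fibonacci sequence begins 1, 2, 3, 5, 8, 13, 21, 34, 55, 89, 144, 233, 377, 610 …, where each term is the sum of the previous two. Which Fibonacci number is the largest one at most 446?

377

377 ≤ 446 < 610, so the largest Fibonacci number not exceeding 446 is 377.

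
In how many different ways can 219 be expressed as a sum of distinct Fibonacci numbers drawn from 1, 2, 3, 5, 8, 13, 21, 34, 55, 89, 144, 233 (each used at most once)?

219 = 144+55+13+5+2 = 144+34+21+13+5+2 = 89+55+34+21+13+5+2 — 3 representations.

3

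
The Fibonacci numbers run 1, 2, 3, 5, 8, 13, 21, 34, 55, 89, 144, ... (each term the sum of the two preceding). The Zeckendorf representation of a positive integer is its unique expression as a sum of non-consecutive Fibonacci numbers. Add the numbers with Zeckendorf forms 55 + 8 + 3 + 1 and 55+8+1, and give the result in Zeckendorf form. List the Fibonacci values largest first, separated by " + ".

The two numbers are 67 and 64, so their sum is 131.
subtract 89 from 131: 42 remains
subtract 34 from 42: 8 remains
subtract 8 from 8: 0 remains

89 + 34 + 8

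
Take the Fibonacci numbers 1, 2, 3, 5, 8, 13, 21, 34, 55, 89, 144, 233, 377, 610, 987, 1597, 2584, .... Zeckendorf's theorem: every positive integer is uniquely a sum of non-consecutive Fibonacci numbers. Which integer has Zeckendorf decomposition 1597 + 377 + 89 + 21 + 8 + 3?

1597 + 377 + 89 + 21 + 8 + 3 = 2095.

2095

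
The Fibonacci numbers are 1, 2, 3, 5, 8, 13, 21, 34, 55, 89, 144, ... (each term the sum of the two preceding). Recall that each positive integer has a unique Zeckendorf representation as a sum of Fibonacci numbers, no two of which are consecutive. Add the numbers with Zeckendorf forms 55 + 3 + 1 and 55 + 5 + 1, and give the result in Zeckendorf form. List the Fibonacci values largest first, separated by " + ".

89 + 21 + 8 + 2

The two numbers are 59 and 61, so their sum is 120.
Greedily peel off the largest Fibonacci term at each step:
89 ≤ 120 < 144, so take 89; remainder 31
21 ≤ 31 < 34, so take 21; remainder 10
8 ≤ 10 < 13, so take 8; remainder 2
2 ≤ 2 < 3, so take 2; remainder 0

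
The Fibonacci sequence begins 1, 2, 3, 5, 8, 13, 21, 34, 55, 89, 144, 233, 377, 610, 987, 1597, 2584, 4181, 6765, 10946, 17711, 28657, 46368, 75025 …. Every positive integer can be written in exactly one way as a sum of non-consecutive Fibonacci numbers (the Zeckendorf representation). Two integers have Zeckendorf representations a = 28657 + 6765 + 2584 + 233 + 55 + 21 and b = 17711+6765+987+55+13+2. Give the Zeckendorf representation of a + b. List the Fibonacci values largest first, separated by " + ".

The two numbers are 38315 and 25533, so their sum is 63848.
Greedy algorithm:
largest Fibonacci ≤ 63848 is 46368; 63848 − 46368 = 17480
largest Fibonacci ≤ 17480 is 10946; 17480 − 10946 = 6534
largest Fibonacci ≤ 6534 is 4181; 6534 − 4181 = 2353
largest Fibonacci ≤ 2353 is 1597; 2353 − 1597 = 756
largest Fibonacci ≤ 756 is 610; 756 − 610 = 146
largest Fibonacci ≤ 146 is 144; 146 − 144 = 2
largest Fibonacci ≤ 2 is 2; 2 − 2 = 0

46368 + 10946 + 4181 + 1597 + 610 + 144 + 2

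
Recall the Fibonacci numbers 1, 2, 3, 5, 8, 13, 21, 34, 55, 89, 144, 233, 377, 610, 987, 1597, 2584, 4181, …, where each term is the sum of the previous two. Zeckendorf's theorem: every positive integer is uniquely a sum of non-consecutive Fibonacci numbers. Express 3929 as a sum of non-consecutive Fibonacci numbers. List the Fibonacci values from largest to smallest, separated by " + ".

2584 + 987 + 233 + 89 + 34 + 2

largest Fibonacci ≤ 3929 is 2584; 3929 − 2584 = 1345
largest Fibonacci ≤ 1345 is 987; 1345 − 987 = 358
largest Fibonacci ≤ 358 is 233; 358 − 233 = 125
largest Fibonacci ≤ 125 is 89; 125 − 89 = 36
largest Fibonacci ≤ 36 is 34; 36 − 34 = 2
largest Fibonacci ≤ 2 is 2; 2 − 2 = 0
So 3929 = 2584 + 987 + 233 + 89 + 34 + 2, with no two terms consecutive in the sequence.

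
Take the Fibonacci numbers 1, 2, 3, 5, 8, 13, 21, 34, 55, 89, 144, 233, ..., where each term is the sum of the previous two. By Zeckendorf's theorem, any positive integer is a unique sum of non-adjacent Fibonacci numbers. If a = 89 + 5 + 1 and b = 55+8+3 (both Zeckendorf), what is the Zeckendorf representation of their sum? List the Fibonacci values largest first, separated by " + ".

The two numbers are 95 and 66, so their sum is 161.
161: greatest Fibonacci not exceeding it is 144, leaving 17
17: greatest Fibonacci not exceeding it is 13, leaving 4
4: greatest Fibonacci not exceeding it is 3, leaving 1
1: greatest Fibonacci not exceeding it is 1, leaving 0

144 + 13 + 3 + 1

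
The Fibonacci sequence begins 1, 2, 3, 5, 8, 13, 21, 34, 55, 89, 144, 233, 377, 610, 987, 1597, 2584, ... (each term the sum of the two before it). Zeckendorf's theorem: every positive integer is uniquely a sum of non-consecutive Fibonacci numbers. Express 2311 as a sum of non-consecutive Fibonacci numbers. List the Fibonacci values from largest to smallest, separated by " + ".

1597 + 610 + 89 + 13 + 2

Greedy algorithm:
take 1597 (≤ 2311); 2311 − 1597 = 714
take 610 (≤ 714); 714 − 610 = 104
take 89 (≤ 104); 104 − 89 = 15
take 13 (≤ 15); 15 − 13 = 2
take 2 (≤ 2); 2 − 2 = 0
So 2311 = 1597 + 610 + 89 + 13 + 2, with no two terms consecutive in the sequence.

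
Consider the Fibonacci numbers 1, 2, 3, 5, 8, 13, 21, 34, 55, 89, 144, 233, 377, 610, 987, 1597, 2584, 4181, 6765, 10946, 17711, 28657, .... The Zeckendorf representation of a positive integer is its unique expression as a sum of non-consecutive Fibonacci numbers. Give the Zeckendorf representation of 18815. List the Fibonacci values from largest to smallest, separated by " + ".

subtract 17711 from 18815: 1104 remains
subtract 987 from 1104: 117 remains
subtract 89 from 117: 28 remains
subtract 21 from 28: 7 remains
subtract 5 from 7: 2 remains
subtract 2 from 2: 0 remains
So 18815 = 17711 + 987 + 89 + 21 + 5 + 2, with no two terms consecutive in the sequence.

17711 + 987 + 89 + 21 + 5 + 2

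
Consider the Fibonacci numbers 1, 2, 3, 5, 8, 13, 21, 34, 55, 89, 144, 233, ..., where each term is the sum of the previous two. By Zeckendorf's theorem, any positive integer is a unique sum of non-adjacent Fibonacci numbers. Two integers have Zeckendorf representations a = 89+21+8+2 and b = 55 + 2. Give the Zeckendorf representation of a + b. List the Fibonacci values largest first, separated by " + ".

The two numbers are 120 and 57, so their sum is 177.
Greedily peel off the largest Fibonacci term at each step:
take 144 (≤ 177); 177 − 144 = 33
take 21 (≤ 33); 33 − 21 = 12
take 8 (≤ 12); 12 − 8 = 4
take 3 (≤ 4); 4 − 3 = 1
take 1 (≤ 1); 1 − 1 = 0

144 + 21 + 8 + 3 + 1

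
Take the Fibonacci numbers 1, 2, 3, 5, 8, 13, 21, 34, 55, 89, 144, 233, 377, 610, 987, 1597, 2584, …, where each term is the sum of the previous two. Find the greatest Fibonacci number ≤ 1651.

1597 ≤ 1651 < 2584, so the largest Fibonacci number not exceeding 1651 is 1597.

1597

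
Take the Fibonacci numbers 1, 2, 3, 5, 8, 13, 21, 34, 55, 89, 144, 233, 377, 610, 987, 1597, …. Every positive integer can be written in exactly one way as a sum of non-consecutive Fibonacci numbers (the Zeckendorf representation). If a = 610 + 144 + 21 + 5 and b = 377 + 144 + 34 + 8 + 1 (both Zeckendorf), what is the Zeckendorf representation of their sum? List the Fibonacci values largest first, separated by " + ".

The two numbers are 780 and 564, so their sum is 1344.
1344: greatest Fibonacci not exceeding it is 987, leaving 357
357: greatest Fibonacci not exceeding it is 233, leaving 124
124: greatest Fibonacci not exceeding it is 89, leaving 35
35: greatest Fibonacci not exceeding it is 34, leaving 1
1: greatest Fibonacci not exceeding it is 1, leaving 0

987 + 233 + 89 + 34 + 1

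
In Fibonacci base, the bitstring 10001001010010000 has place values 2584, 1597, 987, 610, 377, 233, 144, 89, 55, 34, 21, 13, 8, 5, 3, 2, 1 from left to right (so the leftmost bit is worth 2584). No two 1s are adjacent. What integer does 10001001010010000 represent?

Summing the place values of the 1 bits: 2584 + 377 + 89 + 34 + 8 = 3092.

3092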